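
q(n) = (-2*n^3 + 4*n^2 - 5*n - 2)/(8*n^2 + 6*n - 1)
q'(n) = (-16*n - 6)*(-2*n^3 + 4*n^2 - 5*n - 2)/(8*n^2 + 6*n - 1)^2 + (-6*n^2 + 8*n - 5)/(8*n^2 + 6*n - 1) = (-16*n^4 - 24*n^3 + 70*n^2 + 24*n + 17)/(64*n^4 + 96*n^3 + 20*n^2 - 12*n + 1)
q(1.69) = -0.27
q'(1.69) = 0.01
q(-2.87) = 1.94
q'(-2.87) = 0.00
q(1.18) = -0.33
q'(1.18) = 0.24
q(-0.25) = 0.23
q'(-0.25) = 3.92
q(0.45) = -1.09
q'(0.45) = 3.55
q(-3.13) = 1.95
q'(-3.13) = -0.05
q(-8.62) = 2.99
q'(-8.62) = -0.23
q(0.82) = -0.49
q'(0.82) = 0.73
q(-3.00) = 1.94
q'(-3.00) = -0.03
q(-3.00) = 1.94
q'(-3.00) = -0.03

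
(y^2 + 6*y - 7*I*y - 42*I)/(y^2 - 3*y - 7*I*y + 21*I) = (y + 6)/(y - 3)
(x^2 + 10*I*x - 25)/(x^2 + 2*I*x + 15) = (x + 5*I)/(x - 3*I)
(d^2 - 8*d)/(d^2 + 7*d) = (d - 8)/(d + 7)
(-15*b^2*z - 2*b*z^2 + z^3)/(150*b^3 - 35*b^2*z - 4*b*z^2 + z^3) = z*(3*b + z)/(-30*b^2 + b*z + z^2)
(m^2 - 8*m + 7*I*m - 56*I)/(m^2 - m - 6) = (m^2 + m*(-8 + 7*I) - 56*I)/(m^2 - m - 6)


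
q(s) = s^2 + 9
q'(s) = 2*s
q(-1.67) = 11.79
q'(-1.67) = -3.34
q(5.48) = 39.03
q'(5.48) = 10.96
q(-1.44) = 11.07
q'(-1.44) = -2.88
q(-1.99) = 12.96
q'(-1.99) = -3.98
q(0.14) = 9.02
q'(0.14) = 0.28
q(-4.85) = 32.52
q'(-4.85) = -9.70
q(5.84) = 43.11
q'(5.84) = 11.68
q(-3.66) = 22.40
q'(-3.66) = -7.32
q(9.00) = 90.00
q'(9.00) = 18.00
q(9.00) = 90.00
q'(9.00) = 18.00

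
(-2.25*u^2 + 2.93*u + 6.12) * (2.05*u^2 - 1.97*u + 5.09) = -4.6125*u^4 + 10.439*u^3 - 4.6786*u^2 + 2.8573*u + 31.1508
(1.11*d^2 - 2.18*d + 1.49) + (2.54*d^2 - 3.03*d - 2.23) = 3.65*d^2 - 5.21*d - 0.74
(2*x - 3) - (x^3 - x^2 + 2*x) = -x^3 + x^2 - 3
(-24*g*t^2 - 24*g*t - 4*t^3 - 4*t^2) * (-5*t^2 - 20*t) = 120*g*t^4 + 600*g*t^3 + 480*g*t^2 + 20*t^5 + 100*t^4 + 80*t^3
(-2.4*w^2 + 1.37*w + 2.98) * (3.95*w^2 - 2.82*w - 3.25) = -9.48*w^4 + 12.1795*w^3 + 15.7076*w^2 - 12.8561*w - 9.685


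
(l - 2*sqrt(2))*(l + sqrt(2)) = l^2 - sqrt(2)*l - 4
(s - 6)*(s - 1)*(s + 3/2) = s^3 - 11*s^2/2 - 9*s/2 + 9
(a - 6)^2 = a^2 - 12*a + 36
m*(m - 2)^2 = m^3 - 4*m^2 + 4*m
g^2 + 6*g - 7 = (g - 1)*(g + 7)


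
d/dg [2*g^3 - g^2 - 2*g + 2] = 6*g^2 - 2*g - 2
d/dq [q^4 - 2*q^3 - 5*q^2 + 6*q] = 4*q^3 - 6*q^2 - 10*q + 6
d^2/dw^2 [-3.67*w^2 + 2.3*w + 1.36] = -7.34000000000000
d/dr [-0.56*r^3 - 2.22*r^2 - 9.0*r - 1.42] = -1.68*r^2 - 4.44*r - 9.0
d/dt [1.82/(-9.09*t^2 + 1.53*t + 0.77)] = (33.0876*t - 2.7846)/(-9.09*t^2 + 1.53*t + 0.77)^2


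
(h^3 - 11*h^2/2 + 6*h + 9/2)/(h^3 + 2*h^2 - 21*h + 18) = (2*h^2 - 5*h - 3)/(2*(h^2 + 5*h - 6))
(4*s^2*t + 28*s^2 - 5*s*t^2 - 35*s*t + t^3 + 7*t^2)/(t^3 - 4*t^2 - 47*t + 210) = (4*s^2 - 5*s*t + t^2)/(t^2 - 11*t + 30)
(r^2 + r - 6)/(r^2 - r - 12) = (r - 2)/(r - 4)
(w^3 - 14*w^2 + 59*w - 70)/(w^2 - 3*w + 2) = (w^2 - 12*w + 35)/(w - 1)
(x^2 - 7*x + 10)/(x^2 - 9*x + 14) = (x - 5)/(x - 7)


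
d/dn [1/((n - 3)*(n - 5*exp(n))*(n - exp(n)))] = (-(1 - exp(n))*(n - 3)*(n - 5*exp(n)) + (n - 3)*(n - exp(n))*(5*exp(n) - 1) - (n - 5*exp(n))*(n - exp(n)))/((n - 3)^2*(n - 5*exp(n))^2*(n - exp(n))^2)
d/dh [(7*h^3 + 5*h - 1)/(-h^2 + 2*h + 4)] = (-7*h^4 + 28*h^3 + 89*h^2 - 2*h + 22)/(h^4 - 4*h^3 - 4*h^2 + 16*h + 16)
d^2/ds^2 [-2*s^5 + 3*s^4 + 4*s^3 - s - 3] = 4*s*(-10*s^2 + 9*s + 6)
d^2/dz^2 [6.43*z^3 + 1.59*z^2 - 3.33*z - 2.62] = 38.58*z + 3.18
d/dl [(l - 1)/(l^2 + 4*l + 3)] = (l^2 + 4*l - 2*(l - 1)*(l + 2) + 3)/(l^2 + 4*l + 3)^2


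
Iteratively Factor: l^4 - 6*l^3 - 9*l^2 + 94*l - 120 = (l - 2)*(l^3 - 4*l^2 - 17*l + 60) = (l - 2)*(l + 4)*(l^2 - 8*l + 15) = (l - 3)*(l - 2)*(l + 4)*(l - 5)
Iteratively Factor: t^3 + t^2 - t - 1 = (t + 1)*(t^2 - 1) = (t + 1)^2*(t - 1)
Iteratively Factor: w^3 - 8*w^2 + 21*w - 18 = (w - 2)*(w^2 - 6*w + 9) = (w - 3)*(w - 2)*(w - 3)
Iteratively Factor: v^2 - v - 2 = (v - 2)*(v + 1)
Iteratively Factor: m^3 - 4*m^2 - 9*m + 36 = (m + 3)*(m^2 - 7*m + 12) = (m - 3)*(m + 3)*(m - 4)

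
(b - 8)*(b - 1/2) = b^2 - 17*b/2 + 4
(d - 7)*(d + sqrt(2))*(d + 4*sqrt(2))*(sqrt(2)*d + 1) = sqrt(2)*d^4 - 7*sqrt(2)*d^3 + 11*d^3 - 77*d^2 + 13*sqrt(2)*d^2 - 91*sqrt(2)*d + 8*d - 56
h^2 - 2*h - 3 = (h - 3)*(h + 1)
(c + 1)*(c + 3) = c^2 + 4*c + 3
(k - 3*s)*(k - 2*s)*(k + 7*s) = k^3 + 2*k^2*s - 29*k*s^2 + 42*s^3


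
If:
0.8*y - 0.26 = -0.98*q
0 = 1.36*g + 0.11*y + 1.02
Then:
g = -0.0808823529411765*y - 0.75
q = 0.26530612244898 - 0.816326530612245*y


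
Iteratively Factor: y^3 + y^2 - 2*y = (y)*(y^2 + y - 2) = y*(y + 2)*(y - 1)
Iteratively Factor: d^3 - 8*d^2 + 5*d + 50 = (d - 5)*(d^2 - 3*d - 10) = (d - 5)^2*(d + 2)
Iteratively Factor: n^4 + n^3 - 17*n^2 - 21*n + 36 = (n + 3)*(n^3 - 2*n^2 - 11*n + 12) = (n - 1)*(n + 3)*(n^2 - n - 12) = (n - 4)*(n - 1)*(n + 3)*(n + 3)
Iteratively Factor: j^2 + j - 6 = (j - 2)*(j + 3)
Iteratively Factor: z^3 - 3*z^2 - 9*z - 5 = (z + 1)*(z^2 - 4*z - 5) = (z + 1)^2*(z - 5)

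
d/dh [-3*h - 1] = -3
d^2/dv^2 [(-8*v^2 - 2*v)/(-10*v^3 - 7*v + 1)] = 4*(400*v^6 + 300*v^5 - 840*v^4 + 210*v^3 + 60*v^2 + 11)/(1000*v^9 + 2100*v^7 - 300*v^6 + 1470*v^5 - 420*v^4 + 373*v^3 - 147*v^2 + 21*v - 1)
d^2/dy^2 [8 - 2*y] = 0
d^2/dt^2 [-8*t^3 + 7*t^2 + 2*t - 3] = 14 - 48*t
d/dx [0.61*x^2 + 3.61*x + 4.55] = 1.22*x + 3.61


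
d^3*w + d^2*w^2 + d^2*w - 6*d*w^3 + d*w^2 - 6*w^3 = (d - 2*w)*(d + 3*w)*(d*w + w)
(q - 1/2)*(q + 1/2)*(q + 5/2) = q^3 + 5*q^2/2 - q/4 - 5/8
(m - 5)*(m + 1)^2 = m^3 - 3*m^2 - 9*m - 5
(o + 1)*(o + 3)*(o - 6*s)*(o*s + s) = o^4*s - 6*o^3*s^2 + 5*o^3*s - 30*o^2*s^2 + 7*o^2*s - 42*o*s^2 + 3*o*s - 18*s^2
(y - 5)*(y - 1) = y^2 - 6*y + 5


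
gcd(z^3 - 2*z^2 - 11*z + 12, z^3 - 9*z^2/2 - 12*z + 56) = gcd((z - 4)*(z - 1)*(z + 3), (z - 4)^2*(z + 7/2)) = z - 4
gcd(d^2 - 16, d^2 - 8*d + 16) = d - 4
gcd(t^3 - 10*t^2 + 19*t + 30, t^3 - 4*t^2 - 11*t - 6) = t^2 - 5*t - 6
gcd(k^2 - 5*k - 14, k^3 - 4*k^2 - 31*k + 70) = k - 7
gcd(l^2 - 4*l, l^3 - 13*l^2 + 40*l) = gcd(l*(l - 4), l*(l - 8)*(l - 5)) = l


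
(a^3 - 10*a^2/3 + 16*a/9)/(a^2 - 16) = a*(9*a^2 - 30*a + 16)/(9*(a^2 - 16))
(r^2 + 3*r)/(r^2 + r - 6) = r/(r - 2)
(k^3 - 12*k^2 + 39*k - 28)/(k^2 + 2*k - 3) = (k^2 - 11*k + 28)/(k + 3)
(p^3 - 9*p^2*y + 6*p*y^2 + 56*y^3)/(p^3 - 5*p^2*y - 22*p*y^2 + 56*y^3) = (-p^2 + 2*p*y + 8*y^2)/(-p^2 - 2*p*y + 8*y^2)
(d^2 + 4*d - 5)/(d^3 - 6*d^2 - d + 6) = (d + 5)/(d^2 - 5*d - 6)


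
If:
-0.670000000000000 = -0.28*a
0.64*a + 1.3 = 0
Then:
No Solution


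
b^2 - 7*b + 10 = (b - 5)*(b - 2)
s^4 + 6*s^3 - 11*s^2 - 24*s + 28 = (s - 2)*(s - 1)*(s + 2)*(s + 7)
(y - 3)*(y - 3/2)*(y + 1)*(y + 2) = y^4 - 3*y^3/2 - 7*y^2 + 9*y/2 + 9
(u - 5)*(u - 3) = u^2 - 8*u + 15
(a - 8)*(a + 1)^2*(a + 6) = a^4 - 51*a^2 - 98*a - 48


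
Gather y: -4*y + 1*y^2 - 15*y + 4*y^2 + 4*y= 5*y^2 - 15*y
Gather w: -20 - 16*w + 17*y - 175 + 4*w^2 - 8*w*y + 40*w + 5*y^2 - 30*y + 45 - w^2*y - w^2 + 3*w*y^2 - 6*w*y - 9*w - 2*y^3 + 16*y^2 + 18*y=w^2*(3 - y) + w*(3*y^2 - 14*y + 15) - 2*y^3 + 21*y^2 + 5*y - 150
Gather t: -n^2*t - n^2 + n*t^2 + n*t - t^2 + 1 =-n^2 + t^2*(n - 1) + t*(-n^2 + n) + 1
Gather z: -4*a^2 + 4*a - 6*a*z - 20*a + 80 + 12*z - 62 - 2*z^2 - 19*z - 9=-4*a^2 - 16*a - 2*z^2 + z*(-6*a - 7) + 9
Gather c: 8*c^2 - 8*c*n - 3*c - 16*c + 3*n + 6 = 8*c^2 + c*(-8*n - 19) + 3*n + 6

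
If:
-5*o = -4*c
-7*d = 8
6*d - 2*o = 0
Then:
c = -30/7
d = -8/7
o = -24/7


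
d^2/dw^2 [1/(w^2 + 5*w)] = 2*(-w*(w + 5) + (2*w + 5)^2)/(w^3*(w + 5)^3)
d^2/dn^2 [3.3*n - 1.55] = 0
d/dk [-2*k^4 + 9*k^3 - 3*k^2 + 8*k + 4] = -8*k^3 + 27*k^2 - 6*k + 8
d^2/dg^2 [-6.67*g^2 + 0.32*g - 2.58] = -13.3400000000000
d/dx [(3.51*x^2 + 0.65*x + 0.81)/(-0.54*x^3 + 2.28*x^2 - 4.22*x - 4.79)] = (1.8954*x^4 + 0.702*x^3 - 14.982*x^2 - 37.3194*x + 0.3047)/(0.2916*x^6 - 2.4624*x^5 + 9.756*x^4 - 14.07*x^3 - 4.034*x^2 + 40.4276*x + 22.9441)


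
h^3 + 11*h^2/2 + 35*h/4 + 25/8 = (h + 1/2)*(h + 5/2)^2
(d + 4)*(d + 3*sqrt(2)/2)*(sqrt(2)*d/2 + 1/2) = sqrt(2)*d^3/2 + 2*d^2 + 2*sqrt(2)*d^2 + 3*sqrt(2)*d/4 + 8*d + 3*sqrt(2)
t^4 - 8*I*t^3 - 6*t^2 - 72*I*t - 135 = (t - 5*I)*(t - 3*I)^2*(t + 3*I)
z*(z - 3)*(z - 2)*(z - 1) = z^4 - 6*z^3 + 11*z^2 - 6*z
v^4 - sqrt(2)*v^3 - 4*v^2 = v^2*(v - 2*sqrt(2))*(v + sqrt(2))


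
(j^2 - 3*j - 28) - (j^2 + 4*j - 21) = -7*j - 7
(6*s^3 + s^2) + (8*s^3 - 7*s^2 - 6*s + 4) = 14*s^3 - 6*s^2 - 6*s + 4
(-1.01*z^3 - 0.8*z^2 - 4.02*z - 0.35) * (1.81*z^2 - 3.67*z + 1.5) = -1.8281*z^5 + 2.2587*z^4 - 5.8552*z^3 + 12.9199*z^2 - 4.7455*z - 0.525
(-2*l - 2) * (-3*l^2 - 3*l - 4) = 6*l^3 + 12*l^2 + 14*l + 8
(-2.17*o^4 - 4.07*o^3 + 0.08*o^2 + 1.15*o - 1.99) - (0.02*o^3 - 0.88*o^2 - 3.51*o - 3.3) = -2.17*o^4 - 4.09*o^3 + 0.96*o^2 + 4.66*o + 1.31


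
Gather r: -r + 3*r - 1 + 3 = 2*r + 2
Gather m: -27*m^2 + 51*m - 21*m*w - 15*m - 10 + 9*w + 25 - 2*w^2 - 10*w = -27*m^2 + m*(36 - 21*w) - 2*w^2 - w + 15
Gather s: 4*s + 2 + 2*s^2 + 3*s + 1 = 2*s^2 + 7*s + 3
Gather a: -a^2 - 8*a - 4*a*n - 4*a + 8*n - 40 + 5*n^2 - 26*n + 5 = -a^2 + a*(-4*n - 12) + 5*n^2 - 18*n - 35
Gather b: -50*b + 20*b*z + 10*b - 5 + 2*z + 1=b*(20*z - 40) + 2*z - 4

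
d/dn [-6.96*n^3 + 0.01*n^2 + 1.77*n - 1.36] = -20.88*n^2 + 0.02*n + 1.77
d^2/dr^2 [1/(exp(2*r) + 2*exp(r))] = 2*(4*(exp(r) + 1)^2 - (exp(r) + 2)*(2*exp(r) + 1))*exp(-r)/(exp(r) + 2)^3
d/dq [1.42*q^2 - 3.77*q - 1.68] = 2.84*q - 3.77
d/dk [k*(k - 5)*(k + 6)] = 3*k^2 + 2*k - 30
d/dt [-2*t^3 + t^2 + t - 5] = -6*t^2 + 2*t + 1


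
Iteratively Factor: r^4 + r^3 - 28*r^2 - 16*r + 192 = (r + 4)*(r^3 - 3*r^2 - 16*r + 48) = (r - 4)*(r + 4)*(r^2 + r - 12) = (r - 4)*(r + 4)^2*(r - 3)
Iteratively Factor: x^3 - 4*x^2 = (x)*(x^2 - 4*x) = x^2*(x - 4)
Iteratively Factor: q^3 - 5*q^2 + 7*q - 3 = (q - 1)*(q^2 - 4*q + 3) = (q - 3)*(q - 1)*(q - 1)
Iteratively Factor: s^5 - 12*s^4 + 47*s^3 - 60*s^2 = (s)*(s^4 - 12*s^3 + 47*s^2 - 60*s) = s*(s - 5)*(s^3 - 7*s^2 + 12*s) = s^2*(s - 5)*(s^2 - 7*s + 12) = s^2*(s - 5)*(s - 3)*(s - 4)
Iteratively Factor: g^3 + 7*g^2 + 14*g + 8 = (g + 1)*(g^2 + 6*g + 8) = (g + 1)*(g + 2)*(g + 4)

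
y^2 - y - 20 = (y - 5)*(y + 4)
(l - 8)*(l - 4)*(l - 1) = l^3 - 13*l^2 + 44*l - 32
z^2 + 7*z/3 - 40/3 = (z - 8/3)*(z + 5)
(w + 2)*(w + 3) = w^2 + 5*w + 6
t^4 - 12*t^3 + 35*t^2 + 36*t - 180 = (t - 6)*(t - 5)*(t - 3)*(t + 2)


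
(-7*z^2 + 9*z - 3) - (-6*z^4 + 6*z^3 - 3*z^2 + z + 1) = 6*z^4 - 6*z^3 - 4*z^2 + 8*z - 4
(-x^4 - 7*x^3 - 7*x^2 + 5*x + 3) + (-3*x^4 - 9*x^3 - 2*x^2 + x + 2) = -4*x^4 - 16*x^3 - 9*x^2 + 6*x + 5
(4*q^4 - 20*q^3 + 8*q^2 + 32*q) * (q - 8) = 4*q^5 - 52*q^4 + 168*q^3 - 32*q^2 - 256*q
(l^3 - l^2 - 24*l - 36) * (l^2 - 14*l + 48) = l^5 - 15*l^4 + 38*l^3 + 252*l^2 - 648*l - 1728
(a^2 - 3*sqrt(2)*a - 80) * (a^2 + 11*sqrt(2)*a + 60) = a^4 + 8*sqrt(2)*a^3 - 86*a^2 - 1060*sqrt(2)*a - 4800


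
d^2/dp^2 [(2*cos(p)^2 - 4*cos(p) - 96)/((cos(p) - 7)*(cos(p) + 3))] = 4*(50*(1 - cos(p)^2)^2 - cos(p)^5 - 286*cos(p)^3 + 1453*cos(p)^2 - 1125*cos(p) - 1217)/((cos(p) - 7)^3*(cos(p) + 3)^3)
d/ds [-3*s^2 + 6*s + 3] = 6 - 6*s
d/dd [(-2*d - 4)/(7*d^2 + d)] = 2*(7*d^2 + 28*d + 2)/(d^2*(49*d^2 + 14*d + 1))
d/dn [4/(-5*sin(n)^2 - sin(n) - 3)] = 4*(10*sin(n) + 1)*cos(n)/(5*sin(n)^2 + sin(n) + 3)^2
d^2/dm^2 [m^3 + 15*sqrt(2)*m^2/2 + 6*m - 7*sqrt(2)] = 6*m + 15*sqrt(2)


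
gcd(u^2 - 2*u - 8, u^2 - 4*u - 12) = u + 2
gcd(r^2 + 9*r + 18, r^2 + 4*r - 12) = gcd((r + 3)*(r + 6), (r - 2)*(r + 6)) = r + 6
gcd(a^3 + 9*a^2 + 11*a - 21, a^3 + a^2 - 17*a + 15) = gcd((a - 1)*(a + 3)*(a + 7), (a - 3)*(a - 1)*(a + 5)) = a - 1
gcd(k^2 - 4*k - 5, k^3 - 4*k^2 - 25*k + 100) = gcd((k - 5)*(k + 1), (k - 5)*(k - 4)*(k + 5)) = k - 5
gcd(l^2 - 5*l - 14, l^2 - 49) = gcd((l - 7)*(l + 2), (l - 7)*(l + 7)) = l - 7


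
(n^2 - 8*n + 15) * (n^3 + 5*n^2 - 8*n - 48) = n^5 - 3*n^4 - 33*n^3 + 91*n^2 + 264*n - 720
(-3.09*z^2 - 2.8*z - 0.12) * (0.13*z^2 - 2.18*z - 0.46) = -0.4017*z^4 + 6.3722*z^3 + 7.5098*z^2 + 1.5496*z + 0.0552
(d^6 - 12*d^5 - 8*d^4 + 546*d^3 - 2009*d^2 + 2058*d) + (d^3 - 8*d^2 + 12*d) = d^6 - 12*d^5 - 8*d^4 + 547*d^3 - 2017*d^2 + 2070*d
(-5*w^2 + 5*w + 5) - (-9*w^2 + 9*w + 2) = 4*w^2 - 4*w + 3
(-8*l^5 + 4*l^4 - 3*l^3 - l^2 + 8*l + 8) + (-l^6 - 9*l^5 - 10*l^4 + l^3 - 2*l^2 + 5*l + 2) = -l^6 - 17*l^5 - 6*l^4 - 2*l^3 - 3*l^2 + 13*l + 10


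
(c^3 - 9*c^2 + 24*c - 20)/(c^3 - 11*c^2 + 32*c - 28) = (c - 5)/(c - 7)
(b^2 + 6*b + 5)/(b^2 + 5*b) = (b + 1)/b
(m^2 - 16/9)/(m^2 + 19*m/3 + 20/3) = (m - 4/3)/(m + 5)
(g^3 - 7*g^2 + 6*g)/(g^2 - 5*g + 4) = g*(g - 6)/(g - 4)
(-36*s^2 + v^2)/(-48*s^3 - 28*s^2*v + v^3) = (6*s + v)/(8*s^2 + 6*s*v + v^2)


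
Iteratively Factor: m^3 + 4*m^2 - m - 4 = (m + 1)*(m^2 + 3*m - 4) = (m + 1)*(m + 4)*(m - 1)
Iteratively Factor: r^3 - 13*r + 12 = (r - 3)*(r^2 + 3*r - 4) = (r - 3)*(r + 4)*(r - 1)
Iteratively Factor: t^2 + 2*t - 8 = (t + 4)*(t - 2)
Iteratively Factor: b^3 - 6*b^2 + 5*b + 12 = (b + 1)*(b^2 - 7*b + 12) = (b - 3)*(b + 1)*(b - 4)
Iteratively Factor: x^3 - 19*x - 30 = (x + 3)*(x^2 - 3*x - 10) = (x - 5)*(x + 3)*(x + 2)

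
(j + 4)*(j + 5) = j^2 + 9*j + 20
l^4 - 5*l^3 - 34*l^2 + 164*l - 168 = (l - 7)*(l - 2)^2*(l + 6)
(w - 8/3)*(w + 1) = w^2 - 5*w/3 - 8/3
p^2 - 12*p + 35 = (p - 7)*(p - 5)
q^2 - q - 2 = (q - 2)*(q + 1)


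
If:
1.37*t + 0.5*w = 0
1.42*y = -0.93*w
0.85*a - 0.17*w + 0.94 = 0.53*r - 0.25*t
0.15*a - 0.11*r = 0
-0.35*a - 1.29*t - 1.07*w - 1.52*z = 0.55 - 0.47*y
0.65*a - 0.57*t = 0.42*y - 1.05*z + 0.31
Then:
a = 3.56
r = 4.86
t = -1.95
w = 5.33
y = -3.49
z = -4.37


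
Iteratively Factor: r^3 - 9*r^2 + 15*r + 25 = (r - 5)*(r^2 - 4*r - 5) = (r - 5)^2*(r + 1)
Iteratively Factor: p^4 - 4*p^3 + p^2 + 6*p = (p + 1)*(p^3 - 5*p^2 + 6*p) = (p - 2)*(p + 1)*(p^2 - 3*p) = p*(p - 2)*(p + 1)*(p - 3)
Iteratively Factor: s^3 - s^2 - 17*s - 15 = (s + 1)*(s^2 - 2*s - 15) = (s + 1)*(s + 3)*(s - 5)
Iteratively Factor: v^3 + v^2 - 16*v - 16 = (v + 4)*(v^2 - 3*v - 4) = (v - 4)*(v + 4)*(v + 1)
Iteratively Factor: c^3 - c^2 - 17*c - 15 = (c - 5)*(c^2 + 4*c + 3) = (c - 5)*(c + 3)*(c + 1)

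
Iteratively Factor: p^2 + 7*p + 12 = (p + 4)*(p + 3)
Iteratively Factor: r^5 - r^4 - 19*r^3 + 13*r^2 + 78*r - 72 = (r + 3)*(r^4 - 4*r^3 - 7*r^2 + 34*r - 24) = (r + 3)^2*(r^3 - 7*r^2 + 14*r - 8) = (r - 4)*(r + 3)^2*(r^2 - 3*r + 2) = (r - 4)*(r - 2)*(r + 3)^2*(r - 1)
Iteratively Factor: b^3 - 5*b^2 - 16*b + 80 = (b + 4)*(b^2 - 9*b + 20) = (b - 5)*(b + 4)*(b - 4)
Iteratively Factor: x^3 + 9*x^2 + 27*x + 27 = (x + 3)*(x^2 + 6*x + 9) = (x + 3)^2*(x + 3)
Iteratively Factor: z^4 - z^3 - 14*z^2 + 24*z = (z)*(z^3 - z^2 - 14*z + 24) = z*(z + 4)*(z^2 - 5*z + 6) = z*(z - 3)*(z + 4)*(z - 2)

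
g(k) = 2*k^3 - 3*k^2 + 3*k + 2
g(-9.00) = -1726.00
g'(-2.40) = 51.96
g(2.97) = 36.84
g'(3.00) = 39.00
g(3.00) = 38.00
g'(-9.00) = 543.00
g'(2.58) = 27.46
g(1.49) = 6.43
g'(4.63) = 103.84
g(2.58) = 24.12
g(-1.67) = -20.69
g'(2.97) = 38.11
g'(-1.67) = 29.75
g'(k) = 6*k^2 - 6*k + 3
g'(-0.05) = 3.32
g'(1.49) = 7.38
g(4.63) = 150.08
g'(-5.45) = 213.92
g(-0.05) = 1.84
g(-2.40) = -50.13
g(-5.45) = -427.21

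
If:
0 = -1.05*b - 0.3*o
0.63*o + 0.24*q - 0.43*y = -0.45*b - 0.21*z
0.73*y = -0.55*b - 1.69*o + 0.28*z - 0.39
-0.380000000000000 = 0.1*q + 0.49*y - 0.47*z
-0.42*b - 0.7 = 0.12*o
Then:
No Solution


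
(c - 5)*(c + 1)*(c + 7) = c^3 + 3*c^2 - 33*c - 35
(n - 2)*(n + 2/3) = n^2 - 4*n/3 - 4/3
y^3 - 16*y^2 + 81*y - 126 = (y - 7)*(y - 6)*(y - 3)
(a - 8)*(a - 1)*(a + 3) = a^3 - 6*a^2 - 19*a + 24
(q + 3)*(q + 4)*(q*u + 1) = q^3*u + 7*q^2*u + q^2 + 12*q*u + 7*q + 12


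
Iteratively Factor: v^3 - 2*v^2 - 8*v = (v - 4)*(v^2 + 2*v) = (v - 4)*(v + 2)*(v)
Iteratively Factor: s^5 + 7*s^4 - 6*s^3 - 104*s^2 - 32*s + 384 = (s + 4)*(s^4 + 3*s^3 - 18*s^2 - 32*s + 96) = (s - 3)*(s + 4)*(s^3 + 6*s^2 - 32) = (s - 3)*(s + 4)^2*(s^2 + 2*s - 8) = (s - 3)*(s - 2)*(s + 4)^2*(s + 4)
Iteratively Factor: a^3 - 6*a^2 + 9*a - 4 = (a - 4)*(a^2 - 2*a + 1) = (a - 4)*(a - 1)*(a - 1)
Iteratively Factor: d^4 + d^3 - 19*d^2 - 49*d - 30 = (d + 3)*(d^3 - 2*d^2 - 13*d - 10) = (d + 2)*(d + 3)*(d^2 - 4*d - 5) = (d - 5)*(d + 2)*(d + 3)*(d + 1)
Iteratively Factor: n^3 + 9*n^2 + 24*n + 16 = (n + 4)*(n^2 + 5*n + 4) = (n + 1)*(n + 4)*(n + 4)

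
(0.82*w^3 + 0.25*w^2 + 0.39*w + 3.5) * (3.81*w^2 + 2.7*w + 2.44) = 3.1242*w^5 + 3.1665*w^4 + 4.1617*w^3 + 14.998*w^2 + 10.4016*w + 8.54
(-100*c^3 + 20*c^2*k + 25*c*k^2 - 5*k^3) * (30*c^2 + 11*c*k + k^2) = -3000*c^5 - 500*c^4*k + 870*c^3*k^2 + 145*c^2*k^3 - 30*c*k^4 - 5*k^5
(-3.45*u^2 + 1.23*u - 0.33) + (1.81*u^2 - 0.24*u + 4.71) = -1.64*u^2 + 0.99*u + 4.38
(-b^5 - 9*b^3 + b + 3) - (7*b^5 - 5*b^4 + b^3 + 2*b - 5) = -8*b^5 + 5*b^4 - 10*b^3 - b + 8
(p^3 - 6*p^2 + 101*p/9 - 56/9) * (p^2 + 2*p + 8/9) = p^5 - 4*p^4 + p^3/9 + 98*p^2/9 - 200*p/81 - 448/81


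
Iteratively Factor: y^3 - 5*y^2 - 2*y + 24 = (y + 2)*(y^2 - 7*y + 12) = (y - 3)*(y + 2)*(y - 4)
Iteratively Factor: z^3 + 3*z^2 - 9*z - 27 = (z - 3)*(z^2 + 6*z + 9) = (z - 3)*(z + 3)*(z + 3)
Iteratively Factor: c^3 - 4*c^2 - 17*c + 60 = (c + 4)*(c^2 - 8*c + 15) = (c - 5)*(c + 4)*(c - 3)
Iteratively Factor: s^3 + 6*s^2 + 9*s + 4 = (s + 1)*(s^2 + 5*s + 4) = (s + 1)^2*(s + 4)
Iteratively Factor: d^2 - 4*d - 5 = (d + 1)*(d - 5)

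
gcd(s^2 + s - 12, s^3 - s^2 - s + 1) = 1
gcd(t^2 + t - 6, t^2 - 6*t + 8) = t - 2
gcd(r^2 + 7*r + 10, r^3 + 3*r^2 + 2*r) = r + 2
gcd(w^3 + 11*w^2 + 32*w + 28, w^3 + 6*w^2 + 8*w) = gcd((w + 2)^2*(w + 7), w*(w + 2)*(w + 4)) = w + 2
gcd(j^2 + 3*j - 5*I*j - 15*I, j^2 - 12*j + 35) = 1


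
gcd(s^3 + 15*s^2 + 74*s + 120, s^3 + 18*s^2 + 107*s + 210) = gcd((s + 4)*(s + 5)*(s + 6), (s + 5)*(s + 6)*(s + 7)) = s^2 + 11*s + 30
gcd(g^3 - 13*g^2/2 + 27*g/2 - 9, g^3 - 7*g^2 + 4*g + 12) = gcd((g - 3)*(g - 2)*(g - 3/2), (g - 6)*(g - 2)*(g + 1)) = g - 2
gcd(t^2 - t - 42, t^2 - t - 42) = t^2 - t - 42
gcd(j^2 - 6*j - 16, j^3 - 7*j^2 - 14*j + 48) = j - 8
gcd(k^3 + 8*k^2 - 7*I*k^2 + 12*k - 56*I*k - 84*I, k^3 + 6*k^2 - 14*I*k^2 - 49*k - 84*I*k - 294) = k^2 + k*(6 - 7*I) - 42*I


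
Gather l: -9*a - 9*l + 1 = -9*a - 9*l + 1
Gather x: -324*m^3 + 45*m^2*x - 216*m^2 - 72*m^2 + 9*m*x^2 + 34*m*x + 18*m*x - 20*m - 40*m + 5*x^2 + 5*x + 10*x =-324*m^3 - 288*m^2 - 60*m + x^2*(9*m + 5) + x*(45*m^2 + 52*m + 15)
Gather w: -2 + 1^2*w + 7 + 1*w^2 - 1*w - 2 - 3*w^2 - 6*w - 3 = -2*w^2 - 6*w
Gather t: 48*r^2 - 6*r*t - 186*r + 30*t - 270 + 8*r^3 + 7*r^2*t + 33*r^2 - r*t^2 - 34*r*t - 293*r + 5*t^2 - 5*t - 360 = 8*r^3 + 81*r^2 - 479*r + t^2*(5 - r) + t*(7*r^2 - 40*r + 25) - 630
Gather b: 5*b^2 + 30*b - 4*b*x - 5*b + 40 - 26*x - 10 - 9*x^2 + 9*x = 5*b^2 + b*(25 - 4*x) - 9*x^2 - 17*x + 30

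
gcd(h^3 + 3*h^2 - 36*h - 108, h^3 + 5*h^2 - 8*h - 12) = h + 6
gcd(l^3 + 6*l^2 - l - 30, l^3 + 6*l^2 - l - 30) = l^3 + 6*l^2 - l - 30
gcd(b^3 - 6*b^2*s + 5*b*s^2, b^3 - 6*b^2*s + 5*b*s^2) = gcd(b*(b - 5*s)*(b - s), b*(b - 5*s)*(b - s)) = b^3 - 6*b^2*s + 5*b*s^2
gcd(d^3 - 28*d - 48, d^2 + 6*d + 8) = d^2 + 6*d + 8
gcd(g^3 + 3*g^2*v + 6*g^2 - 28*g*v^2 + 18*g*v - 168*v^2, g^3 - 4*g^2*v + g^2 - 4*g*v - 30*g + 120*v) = -g^2 + 4*g*v - 6*g + 24*v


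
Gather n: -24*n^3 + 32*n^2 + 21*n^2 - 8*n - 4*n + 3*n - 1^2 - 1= -24*n^3 + 53*n^2 - 9*n - 2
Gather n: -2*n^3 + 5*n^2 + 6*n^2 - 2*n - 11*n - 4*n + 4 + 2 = -2*n^3 + 11*n^2 - 17*n + 6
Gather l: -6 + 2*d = 2*d - 6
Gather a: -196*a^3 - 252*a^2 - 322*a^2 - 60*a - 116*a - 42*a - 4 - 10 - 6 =-196*a^3 - 574*a^2 - 218*a - 20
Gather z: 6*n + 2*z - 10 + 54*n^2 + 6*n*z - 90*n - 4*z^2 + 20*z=54*n^2 - 84*n - 4*z^2 + z*(6*n + 22) - 10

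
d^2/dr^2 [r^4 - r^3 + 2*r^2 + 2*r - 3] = 12*r^2 - 6*r + 4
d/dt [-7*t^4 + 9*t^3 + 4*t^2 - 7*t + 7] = -28*t^3 + 27*t^2 + 8*t - 7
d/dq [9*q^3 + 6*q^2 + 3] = 3*q*(9*q + 4)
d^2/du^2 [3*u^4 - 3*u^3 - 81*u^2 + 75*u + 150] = 36*u^2 - 18*u - 162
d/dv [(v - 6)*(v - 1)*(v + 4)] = 3*v^2 - 6*v - 22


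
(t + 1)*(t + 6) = t^2 + 7*t + 6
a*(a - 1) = a^2 - a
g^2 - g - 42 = (g - 7)*(g + 6)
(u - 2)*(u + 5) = u^2 + 3*u - 10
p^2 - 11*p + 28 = (p - 7)*(p - 4)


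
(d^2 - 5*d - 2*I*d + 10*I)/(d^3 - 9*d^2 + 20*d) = (d - 2*I)/(d*(d - 4))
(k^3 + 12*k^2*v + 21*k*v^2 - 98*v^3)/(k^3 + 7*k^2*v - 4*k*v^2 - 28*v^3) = (k + 7*v)/(k + 2*v)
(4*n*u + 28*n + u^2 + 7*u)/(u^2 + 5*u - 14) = (4*n + u)/(u - 2)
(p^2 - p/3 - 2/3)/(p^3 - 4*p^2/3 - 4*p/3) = (p - 1)/(p*(p - 2))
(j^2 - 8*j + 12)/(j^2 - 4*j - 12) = (j - 2)/(j + 2)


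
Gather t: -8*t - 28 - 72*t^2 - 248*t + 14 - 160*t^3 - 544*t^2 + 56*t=-160*t^3 - 616*t^2 - 200*t - 14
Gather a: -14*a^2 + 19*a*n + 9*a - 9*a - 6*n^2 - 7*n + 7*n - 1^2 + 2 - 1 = -14*a^2 + 19*a*n - 6*n^2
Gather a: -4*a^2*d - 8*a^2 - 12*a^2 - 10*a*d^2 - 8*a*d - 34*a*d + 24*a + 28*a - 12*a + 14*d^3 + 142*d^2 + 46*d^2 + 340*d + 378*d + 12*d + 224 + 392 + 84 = a^2*(-4*d - 20) + a*(-10*d^2 - 42*d + 40) + 14*d^3 + 188*d^2 + 730*d + 700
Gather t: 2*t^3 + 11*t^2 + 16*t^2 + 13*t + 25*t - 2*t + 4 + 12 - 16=2*t^3 + 27*t^2 + 36*t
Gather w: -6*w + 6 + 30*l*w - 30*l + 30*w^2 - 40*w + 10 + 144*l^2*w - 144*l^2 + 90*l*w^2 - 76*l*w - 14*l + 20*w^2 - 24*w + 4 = -144*l^2 - 44*l + w^2*(90*l + 50) + w*(144*l^2 - 46*l - 70) + 20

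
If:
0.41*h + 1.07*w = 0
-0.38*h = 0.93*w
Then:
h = 0.00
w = 0.00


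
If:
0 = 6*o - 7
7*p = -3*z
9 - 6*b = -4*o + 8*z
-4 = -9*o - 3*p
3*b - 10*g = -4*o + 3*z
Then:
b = -241/54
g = -43/18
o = 7/6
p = -13/6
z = 91/18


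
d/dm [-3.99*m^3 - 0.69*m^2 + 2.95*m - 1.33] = -11.97*m^2 - 1.38*m + 2.95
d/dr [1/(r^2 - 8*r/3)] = 6*(4 - 3*r)/(r^2*(3*r - 8)^2)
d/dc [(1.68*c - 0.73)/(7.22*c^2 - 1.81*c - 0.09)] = (-12.1296*c^2 + 10.5412*c - 1.4725)/(52.1284*c^4 - 26.1364*c^3 + 1.9765*c^2 + 0.3258*c + 0.0081)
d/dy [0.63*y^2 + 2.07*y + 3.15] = 1.26*y + 2.07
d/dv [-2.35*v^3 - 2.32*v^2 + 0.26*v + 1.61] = -7.05*v^2 - 4.64*v + 0.26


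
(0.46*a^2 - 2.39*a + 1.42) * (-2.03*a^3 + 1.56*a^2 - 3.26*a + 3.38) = -0.9338*a^5 + 5.5693*a^4 - 8.1106*a^3 + 11.5614*a^2 - 12.7074*a + 4.7996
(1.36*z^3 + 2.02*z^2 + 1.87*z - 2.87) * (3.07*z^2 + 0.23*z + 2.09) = 4.1752*z^5 + 6.5142*z^4 + 9.0479*z^3 - 4.159*z^2 + 3.2482*z - 5.9983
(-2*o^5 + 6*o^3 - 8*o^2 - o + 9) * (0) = 0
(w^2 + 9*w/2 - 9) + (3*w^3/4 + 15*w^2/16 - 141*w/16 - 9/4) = 3*w^3/4 + 31*w^2/16 - 69*w/16 - 45/4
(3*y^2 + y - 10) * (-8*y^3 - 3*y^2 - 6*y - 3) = -24*y^5 - 17*y^4 + 59*y^3 + 15*y^2 + 57*y + 30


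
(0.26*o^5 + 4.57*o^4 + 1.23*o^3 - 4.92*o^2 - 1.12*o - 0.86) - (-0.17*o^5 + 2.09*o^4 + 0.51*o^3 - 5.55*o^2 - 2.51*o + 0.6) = 0.43*o^5 + 2.48*o^4 + 0.72*o^3 + 0.63*o^2 + 1.39*o - 1.46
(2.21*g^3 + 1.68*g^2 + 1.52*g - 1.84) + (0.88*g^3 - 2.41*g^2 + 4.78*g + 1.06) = 3.09*g^3 - 0.73*g^2 + 6.3*g - 0.78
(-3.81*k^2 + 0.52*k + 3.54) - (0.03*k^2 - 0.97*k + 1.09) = -3.84*k^2 + 1.49*k + 2.45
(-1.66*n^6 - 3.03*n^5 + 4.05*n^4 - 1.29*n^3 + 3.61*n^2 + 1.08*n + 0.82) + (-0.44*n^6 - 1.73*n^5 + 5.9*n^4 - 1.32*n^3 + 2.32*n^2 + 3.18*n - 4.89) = -2.1*n^6 - 4.76*n^5 + 9.95*n^4 - 2.61*n^3 + 5.93*n^2 + 4.26*n - 4.07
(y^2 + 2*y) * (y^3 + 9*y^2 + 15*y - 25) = y^5 + 11*y^4 + 33*y^3 + 5*y^2 - 50*y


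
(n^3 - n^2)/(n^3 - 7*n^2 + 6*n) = n/(n - 6)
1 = 1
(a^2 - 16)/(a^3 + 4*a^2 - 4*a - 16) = (a - 4)/(a^2 - 4)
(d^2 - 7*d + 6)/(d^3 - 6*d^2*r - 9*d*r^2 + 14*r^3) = (d^2 - 7*d + 6)/(d^3 - 6*d^2*r - 9*d*r^2 + 14*r^3)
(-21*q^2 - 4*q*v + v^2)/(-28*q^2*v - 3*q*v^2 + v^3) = (3*q + v)/(v*(4*q + v))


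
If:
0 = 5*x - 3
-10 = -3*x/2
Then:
No Solution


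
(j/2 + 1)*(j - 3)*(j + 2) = j^3/2 + j^2/2 - 4*j - 6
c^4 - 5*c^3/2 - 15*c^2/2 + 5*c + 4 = (c - 4)*(c - 1)*(c + 1/2)*(c + 2)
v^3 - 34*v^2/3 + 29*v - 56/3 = (v - 8)*(v - 7/3)*(v - 1)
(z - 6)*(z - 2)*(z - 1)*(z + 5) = z^4 - 4*z^3 - 25*z^2 + 88*z - 60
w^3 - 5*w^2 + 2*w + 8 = (w - 4)*(w - 2)*(w + 1)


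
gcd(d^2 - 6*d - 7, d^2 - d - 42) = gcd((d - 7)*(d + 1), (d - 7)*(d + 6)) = d - 7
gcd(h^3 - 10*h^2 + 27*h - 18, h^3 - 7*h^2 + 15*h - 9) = h^2 - 4*h + 3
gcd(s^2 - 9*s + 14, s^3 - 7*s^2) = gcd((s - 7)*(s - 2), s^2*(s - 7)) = s - 7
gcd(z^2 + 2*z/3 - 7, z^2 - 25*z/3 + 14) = z - 7/3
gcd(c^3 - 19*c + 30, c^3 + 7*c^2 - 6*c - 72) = c - 3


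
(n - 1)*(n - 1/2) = n^2 - 3*n/2 + 1/2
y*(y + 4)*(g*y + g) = g*y^3 + 5*g*y^2 + 4*g*y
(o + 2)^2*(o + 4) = o^3 + 8*o^2 + 20*o + 16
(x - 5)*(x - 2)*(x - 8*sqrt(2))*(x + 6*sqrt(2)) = x^4 - 7*x^3 - 2*sqrt(2)*x^3 - 86*x^2 + 14*sqrt(2)*x^2 - 20*sqrt(2)*x + 672*x - 960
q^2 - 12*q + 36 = (q - 6)^2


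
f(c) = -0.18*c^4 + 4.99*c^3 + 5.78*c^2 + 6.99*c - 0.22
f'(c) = -0.72*c^3 + 14.97*c^2 + 11.56*c + 6.99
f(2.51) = 125.50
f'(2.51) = 118.93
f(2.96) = 186.71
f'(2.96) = 153.70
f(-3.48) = -191.25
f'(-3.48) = 178.40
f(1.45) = 36.48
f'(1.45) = 53.03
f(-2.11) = -39.68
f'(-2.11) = 56.01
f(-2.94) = -111.07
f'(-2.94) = 120.70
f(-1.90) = -29.21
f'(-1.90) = 44.01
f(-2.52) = -68.24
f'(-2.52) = 84.45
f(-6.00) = -1145.20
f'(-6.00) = 632.07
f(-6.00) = -1145.20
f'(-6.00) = 632.07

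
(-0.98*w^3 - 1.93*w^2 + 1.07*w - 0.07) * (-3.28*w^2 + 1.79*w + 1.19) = 3.2144*w^5 + 4.5762*w^4 - 8.1305*w^3 - 0.1518*w^2 + 1.148*w - 0.0833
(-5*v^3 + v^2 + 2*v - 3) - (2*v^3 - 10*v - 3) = -7*v^3 + v^2 + 12*v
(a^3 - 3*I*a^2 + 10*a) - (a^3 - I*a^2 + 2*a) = -2*I*a^2 + 8*a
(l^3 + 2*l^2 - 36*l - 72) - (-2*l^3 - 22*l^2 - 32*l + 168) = 3*l^3 + 24*l^2 - 4*l - 240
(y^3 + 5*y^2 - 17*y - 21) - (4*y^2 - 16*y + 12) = y^3 + y^2 - y - 33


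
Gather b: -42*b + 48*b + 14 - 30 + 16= 6*b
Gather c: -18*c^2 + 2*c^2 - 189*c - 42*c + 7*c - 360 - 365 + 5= -16*c^2 - 224*c - 720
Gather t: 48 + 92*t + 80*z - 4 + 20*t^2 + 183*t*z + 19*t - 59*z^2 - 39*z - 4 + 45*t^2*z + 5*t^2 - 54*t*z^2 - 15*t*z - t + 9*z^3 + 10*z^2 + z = t^2*(45*z + 25) + t*(-54*z^2 + 168*z + 110) + 9*z^3 - 49*z^2 + 42*z + 40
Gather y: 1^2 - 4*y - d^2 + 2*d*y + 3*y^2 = -d^2 + 3*y^2 + y*(2*d - 4) + 1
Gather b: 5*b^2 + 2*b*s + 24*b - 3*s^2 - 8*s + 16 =5*b^2 + b*(2*s + 24) - 3*s^2 - 8*s + 16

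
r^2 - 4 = (r - 2)*(r + 2)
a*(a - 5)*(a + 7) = a^3 + 2*a^2 - 35*a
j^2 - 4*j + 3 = (j - 3)*(j - 1)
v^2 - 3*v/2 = v*(v - 3/2)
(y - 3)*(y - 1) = y^2 - 4*y + 3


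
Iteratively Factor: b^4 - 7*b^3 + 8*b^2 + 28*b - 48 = (b - 3)*(b^3 - 4*b^2 - 4*b + 16) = (b - 3)*(b - 2)*(b^2 - 2*b - 8) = (b - 4)*(b - 3)*(b - 2)*(b + 2)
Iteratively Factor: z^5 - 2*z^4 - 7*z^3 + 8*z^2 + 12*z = (z - 3)*(z^4 + z^3 - 4*z^2 - 4*z) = (z - 3)*(z + 1)*(z^3 - 4*z) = (z - 3)*(z + 1)*(z + 2)*(z^2 - 2*z) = z*(z - 3)*(z + 1)*(z + 2)*(z - 2)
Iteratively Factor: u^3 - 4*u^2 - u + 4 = (u - 4)*(u^2 - 1) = (u - 4)*(u - 1)*(u + 1)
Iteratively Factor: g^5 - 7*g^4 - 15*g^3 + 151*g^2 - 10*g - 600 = (g - 5)*(g^4 - 2*g^3 - 25*g^2 + 26*g + 120) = (g - 5)*(g + 2)*(g^3 - 4*g^2 - 17*g + 60) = (g - 5)*(g + 2)*(g + 4)*(g^2 - 8*g + 15) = (g - 5)^2*(g + 2)*(g + 4)*(g - 3)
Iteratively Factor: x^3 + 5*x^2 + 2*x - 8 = (x + 4)*(x^2 + x - 2) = (x + 2)*(x + 4)*(x - 1)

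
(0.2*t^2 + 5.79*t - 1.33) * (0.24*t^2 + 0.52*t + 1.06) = 0.048*t^4 + 1.4936*t^3 + 2.9036*t^2 + 5.4458*t - 1.4098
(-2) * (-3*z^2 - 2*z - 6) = 6*z^2 + 4*z + 12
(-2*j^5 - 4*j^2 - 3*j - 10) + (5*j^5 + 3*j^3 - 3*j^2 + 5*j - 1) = 3*j^5 + 3*j^3 - 7*j^2 + 2*j - 11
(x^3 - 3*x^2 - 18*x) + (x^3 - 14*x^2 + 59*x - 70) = 2*x^3 - 17*x^2 + 41*x - 70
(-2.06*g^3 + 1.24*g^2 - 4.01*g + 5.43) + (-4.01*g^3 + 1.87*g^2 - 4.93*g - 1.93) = -6.07*g^3 + 3.11*g^2 - 8.94*g + 3.5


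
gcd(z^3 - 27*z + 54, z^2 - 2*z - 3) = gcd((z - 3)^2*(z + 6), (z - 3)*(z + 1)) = z - 3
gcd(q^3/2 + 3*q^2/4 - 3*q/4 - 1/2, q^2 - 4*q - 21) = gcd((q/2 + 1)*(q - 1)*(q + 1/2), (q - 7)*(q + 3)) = 1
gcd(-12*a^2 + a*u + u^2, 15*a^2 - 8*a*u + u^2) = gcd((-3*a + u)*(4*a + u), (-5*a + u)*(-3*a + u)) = -3*a + u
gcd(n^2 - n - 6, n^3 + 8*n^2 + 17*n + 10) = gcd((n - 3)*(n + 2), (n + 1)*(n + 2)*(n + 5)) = n + 2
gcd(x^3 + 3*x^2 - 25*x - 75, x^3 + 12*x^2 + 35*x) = x + 5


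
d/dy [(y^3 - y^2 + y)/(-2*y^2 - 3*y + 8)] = (-2*y^4 - 6*y^3 + 29*y^2 - 16*y + 8)/(4*y^4 + 12*y^3 - 23*y^2 - 48*y + 64)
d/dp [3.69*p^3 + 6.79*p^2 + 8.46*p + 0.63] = 11.07*p^2 + 13.58*p + 8.46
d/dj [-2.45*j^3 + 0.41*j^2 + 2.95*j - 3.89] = -7.35*j^2 + 0.82*j + 2.95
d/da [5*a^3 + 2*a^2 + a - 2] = 15*a^2 + 4*a + 1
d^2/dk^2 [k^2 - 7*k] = 2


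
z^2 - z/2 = z*(z - 1/2)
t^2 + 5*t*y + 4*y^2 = (t + y)*(t + 4*y)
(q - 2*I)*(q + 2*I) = q^2 + 4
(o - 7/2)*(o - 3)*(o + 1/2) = o^3 - 6*o^2 + 29*o/4 + 21/4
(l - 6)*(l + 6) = l^2 - 36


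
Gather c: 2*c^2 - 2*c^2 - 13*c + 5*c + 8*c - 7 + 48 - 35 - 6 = 0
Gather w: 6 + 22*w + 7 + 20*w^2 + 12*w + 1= 20*w^2 + 34*w + 14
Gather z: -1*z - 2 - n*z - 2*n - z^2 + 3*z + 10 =-2*n - z^2 + z*(2 - n) + 8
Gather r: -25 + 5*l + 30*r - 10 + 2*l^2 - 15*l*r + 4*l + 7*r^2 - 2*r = 2*l^2 + 9*l + 7*r^2 + r*(28 - 15*l) - 35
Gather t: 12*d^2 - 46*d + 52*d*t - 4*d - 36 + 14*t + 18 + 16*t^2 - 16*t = 12*d^2 - 50*d + 16*t^2 + t*(52*d - 2) - 18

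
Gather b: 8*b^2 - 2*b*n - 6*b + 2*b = 8*b^2 + b*(-2*n - 4)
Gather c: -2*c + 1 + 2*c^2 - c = 2*c^2 - 3*c + 1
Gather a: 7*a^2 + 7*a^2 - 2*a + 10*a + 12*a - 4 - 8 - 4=14*a^2 + 20*a - 16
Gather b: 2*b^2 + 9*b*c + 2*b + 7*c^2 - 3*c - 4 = 2*b^2 + b*(9*c + 2) + 7*c^2 - 3*c - 4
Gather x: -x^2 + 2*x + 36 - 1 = -x^2 + 2*x + 35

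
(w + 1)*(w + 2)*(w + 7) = w^3 + 10*w^2 + 23*w + 14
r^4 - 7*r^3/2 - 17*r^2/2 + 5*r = r*(r - 5)*(r - 1/2)*(r + 2)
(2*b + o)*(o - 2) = 2*b*o - 4*b + o^2 - 2*o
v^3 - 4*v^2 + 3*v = v*(v - 3)*(v - 1)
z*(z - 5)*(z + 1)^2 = z^4 - 3*z^3 - 9*z^2 - 5*z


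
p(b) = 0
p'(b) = 0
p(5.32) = 0.00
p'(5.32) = 0.00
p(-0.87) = 0.00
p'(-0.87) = 0.00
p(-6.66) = 0.00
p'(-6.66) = 0.00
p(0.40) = 0.00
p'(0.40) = 0.00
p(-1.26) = 0.00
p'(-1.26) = 0.00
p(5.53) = 0.00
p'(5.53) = 0.00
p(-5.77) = 0.00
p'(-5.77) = 0.00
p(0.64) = 0.00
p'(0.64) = 0.00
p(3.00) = 0.00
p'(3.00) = 0.00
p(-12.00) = 0.00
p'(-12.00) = 0.00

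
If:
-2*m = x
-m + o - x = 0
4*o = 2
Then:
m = -1/2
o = 1/2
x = 1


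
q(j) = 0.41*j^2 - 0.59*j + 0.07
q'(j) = 0.82*j - 0.59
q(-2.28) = 3.55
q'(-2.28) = -2.46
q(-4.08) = 9.30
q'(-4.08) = -3.94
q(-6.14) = 19.15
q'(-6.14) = -5.62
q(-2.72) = 4.71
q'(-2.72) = -2.82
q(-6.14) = 19.15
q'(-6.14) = -5.62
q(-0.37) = 0.34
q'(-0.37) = -0.89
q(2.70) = 1.47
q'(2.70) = 1.62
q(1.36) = 0.03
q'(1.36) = 0.53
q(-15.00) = 101.17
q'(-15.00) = -12.89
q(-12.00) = 66.19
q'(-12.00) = -10.43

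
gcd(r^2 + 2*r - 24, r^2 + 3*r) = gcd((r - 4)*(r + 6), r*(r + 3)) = 1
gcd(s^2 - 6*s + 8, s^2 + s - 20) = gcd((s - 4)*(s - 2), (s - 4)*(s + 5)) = s - 4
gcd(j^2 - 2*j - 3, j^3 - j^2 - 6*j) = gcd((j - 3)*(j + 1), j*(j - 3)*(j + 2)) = j - 3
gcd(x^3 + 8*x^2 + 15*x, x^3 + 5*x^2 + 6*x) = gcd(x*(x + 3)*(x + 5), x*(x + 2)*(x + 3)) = x^2 + 3*x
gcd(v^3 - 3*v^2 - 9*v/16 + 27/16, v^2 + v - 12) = v - 3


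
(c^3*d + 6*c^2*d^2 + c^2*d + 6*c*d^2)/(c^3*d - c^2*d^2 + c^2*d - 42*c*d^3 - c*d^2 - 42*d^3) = c/(c - 7*d)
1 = 1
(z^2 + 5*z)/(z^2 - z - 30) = z/(z - 6)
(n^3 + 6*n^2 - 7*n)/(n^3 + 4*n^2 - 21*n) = (n - 1)/(n - 3)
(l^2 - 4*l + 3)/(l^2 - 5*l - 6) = (-l^2 + 4*l - 3)/(-l^2 + 5*l + 6)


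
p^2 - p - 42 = (p - 7)*(p + 6)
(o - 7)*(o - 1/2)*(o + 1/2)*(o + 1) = o^4 - 6*o^3 - 29*o^2/4 + 3*o/2 + 7/4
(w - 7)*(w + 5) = w^2 - 2*w - 35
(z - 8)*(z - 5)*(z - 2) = z^3 - 15*z^2 + 66*z - 80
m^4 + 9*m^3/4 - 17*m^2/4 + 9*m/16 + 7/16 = (m - 1)*(m - 1/2)*(m + 1/4)*(m + 7/2)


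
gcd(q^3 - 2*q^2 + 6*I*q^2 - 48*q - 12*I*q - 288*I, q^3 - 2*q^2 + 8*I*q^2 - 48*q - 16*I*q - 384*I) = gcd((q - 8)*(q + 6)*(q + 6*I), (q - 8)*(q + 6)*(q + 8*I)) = q^2 - 2*q - 48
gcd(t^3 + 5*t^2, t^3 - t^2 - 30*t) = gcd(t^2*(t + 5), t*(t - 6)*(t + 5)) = t^2 + 5*t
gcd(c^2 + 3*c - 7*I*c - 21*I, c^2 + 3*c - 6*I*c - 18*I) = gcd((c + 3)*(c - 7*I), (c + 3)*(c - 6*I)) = c + 3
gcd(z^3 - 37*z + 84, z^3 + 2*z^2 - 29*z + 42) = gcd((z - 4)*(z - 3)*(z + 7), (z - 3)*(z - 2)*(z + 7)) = z^2 + 4*z - 21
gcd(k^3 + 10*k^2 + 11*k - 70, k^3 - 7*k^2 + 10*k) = k - 2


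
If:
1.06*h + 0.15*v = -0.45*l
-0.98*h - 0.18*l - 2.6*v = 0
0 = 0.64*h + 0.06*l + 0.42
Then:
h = -0.83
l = 1.91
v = 0.18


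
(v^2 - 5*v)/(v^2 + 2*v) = (v - 5)/(v + 2)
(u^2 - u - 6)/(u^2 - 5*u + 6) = (u + 2)/(u - 2)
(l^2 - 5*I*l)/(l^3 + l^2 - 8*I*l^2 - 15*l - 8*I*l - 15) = l/(l^2 + l*(1 - 3*I) - 3*I)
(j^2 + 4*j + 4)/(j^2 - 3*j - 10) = (j + 2)/(j - 5)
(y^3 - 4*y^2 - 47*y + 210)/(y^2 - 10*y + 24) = (y^2 + 2*y - 35)/(y - 4)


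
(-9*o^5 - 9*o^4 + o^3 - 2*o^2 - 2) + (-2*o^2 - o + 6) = -9*o^5 - 9*o^4 + o^3 - 4*o^2 - o + 4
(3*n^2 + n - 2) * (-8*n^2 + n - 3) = -24*n^4 - 5*n^3 + 8*n^2 - 5*n + 6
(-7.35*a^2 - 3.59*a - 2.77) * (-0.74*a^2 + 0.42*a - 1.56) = 5.439*a^4 - 0.4304*a^3 + 12.008*a^2 + 4.437*a + 4.3212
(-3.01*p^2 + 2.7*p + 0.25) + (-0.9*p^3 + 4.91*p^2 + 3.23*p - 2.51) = -0.9*p^3 + 1.9*p^2 + 5.93*p - 2.26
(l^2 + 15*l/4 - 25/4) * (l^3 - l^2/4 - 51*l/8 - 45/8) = l^5 + 7*l^4/2 - 217*l^3/16 - 895*l^2/32 + 75*l/4 + 1125/32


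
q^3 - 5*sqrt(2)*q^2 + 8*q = q*(q - 4*sqrt(2))*(q - sqrt(2))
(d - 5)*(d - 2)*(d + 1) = d^3 - 6*d^2 + 3*d + 10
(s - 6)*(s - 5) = s^2 - 11*s + 30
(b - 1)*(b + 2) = b^2 + b - 2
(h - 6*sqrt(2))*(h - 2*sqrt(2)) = h^2 - 8*sqrt(2)*h + 24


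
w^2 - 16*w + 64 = (w - 8)^2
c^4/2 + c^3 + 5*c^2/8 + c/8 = c*(c/2 + 1/4)*(c + 1/2)*(c + 1)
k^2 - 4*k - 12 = (k - 6)*(k + 2)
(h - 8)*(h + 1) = h^2 - 7*h - 8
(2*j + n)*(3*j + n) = 6*j^2 + 5*j*n + n^2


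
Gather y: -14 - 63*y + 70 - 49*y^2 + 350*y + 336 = -49*y^2 + 287*y + 392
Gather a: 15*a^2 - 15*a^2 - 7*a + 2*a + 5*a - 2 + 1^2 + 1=0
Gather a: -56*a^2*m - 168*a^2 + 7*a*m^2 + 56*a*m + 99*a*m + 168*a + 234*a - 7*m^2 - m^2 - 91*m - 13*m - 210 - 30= a^2*(-56*m - 168) + a*(7*m^2 + 155*m + 402) - 8*m^2 - 104*m - 240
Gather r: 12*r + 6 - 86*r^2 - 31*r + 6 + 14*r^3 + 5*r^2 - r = 14*r^3 - 81*r^2 - 20*r + 12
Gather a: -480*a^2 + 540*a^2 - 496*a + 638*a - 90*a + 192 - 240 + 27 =60*a^2 + 52*a - 21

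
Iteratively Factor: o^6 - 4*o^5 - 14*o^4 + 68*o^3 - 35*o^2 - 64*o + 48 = (o - 3)*(o^5 - o^4 - 17*o^3 + 17*o^2 + 16*o - 16) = (o - 3)*(o + 4)*(o^4 - 5*o^3 + 3*o^2 + 5*o - 4) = (o - 4)*(o - 3)*(o + 4)*(o^3 - o^2 - o + 1) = (o - 4)*(o - 3)*(o - 1)*(o + 4)*(o^2 - 1) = (o - 4)*(o - 3)*(o - 1)*(o + 1)*(o + 4)*(o - 1)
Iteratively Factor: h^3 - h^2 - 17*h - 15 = (h + 1)*(h^2 - 2*h - 15) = (h + 1)*(h + 3)*(h - 5)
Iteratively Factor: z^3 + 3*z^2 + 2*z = (z)*(z^2 + 3*z + 2) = z*(z + 1)*(z + 2)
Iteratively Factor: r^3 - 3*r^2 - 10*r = (r + 2)*(r^2 - 5*r) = r*(r + 2)*(r - 5)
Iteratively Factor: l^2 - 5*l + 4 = (l - 1)*(l - 4)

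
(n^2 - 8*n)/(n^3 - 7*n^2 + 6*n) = (n - 8)/(n^2 - 7*n + 6)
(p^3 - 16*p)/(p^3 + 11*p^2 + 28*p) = (p - 4)/(p + 7)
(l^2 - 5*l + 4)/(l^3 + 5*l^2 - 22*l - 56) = (l - 1)/(l^2 + 9*l + 14)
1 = 1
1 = 1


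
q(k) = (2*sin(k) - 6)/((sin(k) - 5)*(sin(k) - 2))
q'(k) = 2*cos(k)/((sin(k) - 5)*(sin(k) - 2)) - (2*sin(k) - 6)*cos(k)/((sin(k) - 5)*(sin(k) - 2)^2) - (2*sin(k) - 6)*cos(k)/((sin(k) - 5)^2*(sin(k) - 2))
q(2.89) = -0.66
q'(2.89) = 0.27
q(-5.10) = -0.95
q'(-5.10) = -0.25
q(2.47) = -0.79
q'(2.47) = 0.33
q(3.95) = -0.48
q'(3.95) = 0.09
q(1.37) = -0.99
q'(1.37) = -0.14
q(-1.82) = -0.45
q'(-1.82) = 0.03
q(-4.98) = -0.97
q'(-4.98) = -0.19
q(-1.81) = -0.45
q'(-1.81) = 0.03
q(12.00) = -0.50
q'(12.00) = -0.12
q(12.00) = -0.50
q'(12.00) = -0.12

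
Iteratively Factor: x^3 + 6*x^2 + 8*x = (x + 2)*(x^2 + 4*x) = x*(x + 2)*(x + 4)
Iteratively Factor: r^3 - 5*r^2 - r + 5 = (r - 5)*(r^2 - 1) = (r - 5)*(r + 1)*(r - 1)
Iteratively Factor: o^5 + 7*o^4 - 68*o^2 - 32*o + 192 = (o + 3)*(o^4 + 4*o^3 - 12*o^2 - 32*o + 64) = (o + 3)*(o + 4)*(o^3 - 12*o + 16) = (o + 3)*(o + 4)^2*(o^2 - 4*o + 4) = (o - 2)*(o + 3)*(o + 4)^2*(o - 2)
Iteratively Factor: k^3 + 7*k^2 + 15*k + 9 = (k + 1)*(k^2 + 6*k + 9) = (k + 1)*(k + 3)*(k + 3)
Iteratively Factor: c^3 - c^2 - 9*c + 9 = (c - 3)*(c^2 + 2*c - 3) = (c - 3)*(c + 3)*(c - 1)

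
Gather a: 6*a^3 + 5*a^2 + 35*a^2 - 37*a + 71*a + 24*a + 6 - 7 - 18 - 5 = 6*a^3 + 40*a^2 + 58*a - 24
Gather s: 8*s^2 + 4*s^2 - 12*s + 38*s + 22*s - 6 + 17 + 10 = 12*s^2 + 48*s + 21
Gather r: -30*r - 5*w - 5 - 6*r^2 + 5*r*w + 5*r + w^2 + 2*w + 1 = -6*r^2 + r*(5*w - 25) + w^2 - 3*w - 4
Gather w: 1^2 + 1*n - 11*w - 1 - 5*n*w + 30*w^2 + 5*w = n + 30*w^2 + w*(-5*n - 6)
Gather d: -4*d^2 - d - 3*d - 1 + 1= -4*d^2 - 4*d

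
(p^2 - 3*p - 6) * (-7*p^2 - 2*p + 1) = -7*p^4 + 19*p^3 + 49*p^2 + 9*p - 6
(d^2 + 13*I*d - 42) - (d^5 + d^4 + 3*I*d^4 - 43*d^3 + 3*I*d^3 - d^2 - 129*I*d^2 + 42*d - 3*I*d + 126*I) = -d^5 - d^4 - 3*I*d^4 + 43*d^3 - 3*I*d^3 + 2*d^2 + 129*I*d^2 - 42*d + 16*I*d - 42 - 126*I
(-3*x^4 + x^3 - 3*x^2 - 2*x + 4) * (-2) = 6*x^4 - 2*x^3 + 6*x^2 + 4*x - 8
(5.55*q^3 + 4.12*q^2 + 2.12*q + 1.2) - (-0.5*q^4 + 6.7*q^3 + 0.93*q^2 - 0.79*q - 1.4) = 0.5*q^4 - 1.15*q^3 + 3.19*q^2 + 2.91*q + 2.6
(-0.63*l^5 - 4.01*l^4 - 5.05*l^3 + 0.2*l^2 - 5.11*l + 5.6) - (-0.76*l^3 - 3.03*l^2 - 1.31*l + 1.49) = -0.63*l^5 - 4.01*l^4 - 4.29*l^3 + 3.23*l^2 - 3.8*l + 4.11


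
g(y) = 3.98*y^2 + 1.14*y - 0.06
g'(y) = 7.96*y + 1.14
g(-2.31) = 18.54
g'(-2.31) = -17.25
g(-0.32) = -0.02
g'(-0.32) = -1.41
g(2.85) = 35.52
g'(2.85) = 23.83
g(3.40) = 49.82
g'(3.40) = 28.20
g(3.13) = 42.50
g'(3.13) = 26.05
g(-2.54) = 22.72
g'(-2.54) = -19.08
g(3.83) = 62.69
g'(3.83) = 31.63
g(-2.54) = 22.72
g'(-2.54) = -19.08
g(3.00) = 39.18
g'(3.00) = 25.02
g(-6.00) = 136.38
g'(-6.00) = -46.62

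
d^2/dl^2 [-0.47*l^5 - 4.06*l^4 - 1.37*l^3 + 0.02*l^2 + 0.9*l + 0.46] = -9.4*l^3 - 48.72*l^2 - 8.22*l + 0.04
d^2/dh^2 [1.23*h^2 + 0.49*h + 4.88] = 2.46000000000000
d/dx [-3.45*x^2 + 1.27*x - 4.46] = 1.27 - 6.9*x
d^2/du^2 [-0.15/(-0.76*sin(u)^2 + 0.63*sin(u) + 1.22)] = (0.34656*sin(u)^4 - 0.21546*sin(u)^3 + 0.0960150000000001*sin(u)^2 + 0.31563*sin(u) - 0.39723)/(-0.76*sin(u)^2 + 0.63*sin(u) + 1.22)^3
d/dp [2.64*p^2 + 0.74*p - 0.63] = 5.28*p + 0.74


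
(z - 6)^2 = z^2 - 12*z + 36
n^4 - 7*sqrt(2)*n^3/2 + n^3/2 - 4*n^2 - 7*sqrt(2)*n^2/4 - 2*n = n*(n + 1/2)*(n - 4*sqrt(2))*(n + sqrt(2)/2)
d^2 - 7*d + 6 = (d - 6)*(d - 1)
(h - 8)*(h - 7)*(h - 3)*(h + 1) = h^4 - 17*h^3 + 83*h^2 - 67*h - 168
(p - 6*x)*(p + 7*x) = p^2 + p*x - 42*x^2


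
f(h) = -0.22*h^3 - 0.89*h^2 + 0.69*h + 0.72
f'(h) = -0.66*h^2 - 1.78*h + 0.69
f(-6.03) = 12.43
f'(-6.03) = -12.57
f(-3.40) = -3.27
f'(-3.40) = -0.89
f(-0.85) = -0.37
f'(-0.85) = 1.73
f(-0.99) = -0.62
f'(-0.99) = 1.81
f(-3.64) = -2.97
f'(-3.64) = -1.58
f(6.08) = -77.43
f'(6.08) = -34.53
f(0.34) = 0.84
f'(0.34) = 0.01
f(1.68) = -1.68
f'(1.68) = -4.16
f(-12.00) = 244.44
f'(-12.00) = -72.99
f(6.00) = -74.70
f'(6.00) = -33.75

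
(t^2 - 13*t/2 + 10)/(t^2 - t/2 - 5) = (t - 4)/(t + 2)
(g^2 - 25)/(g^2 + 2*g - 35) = (g + 5)/(g + 7)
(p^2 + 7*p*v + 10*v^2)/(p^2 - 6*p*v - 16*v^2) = (p + 5*v)/(p - 8*v)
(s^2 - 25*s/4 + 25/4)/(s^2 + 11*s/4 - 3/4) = (4*s^2 - 25*s + 25)/(4*s^2 + 11*s - 3)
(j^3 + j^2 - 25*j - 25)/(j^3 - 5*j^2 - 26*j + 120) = (j^2 - 4*j - 5)/(j^2 - 10*j + 24)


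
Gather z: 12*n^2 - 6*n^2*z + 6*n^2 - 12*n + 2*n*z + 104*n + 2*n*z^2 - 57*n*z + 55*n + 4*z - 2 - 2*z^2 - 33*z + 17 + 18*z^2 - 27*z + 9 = 18*n^2 + 147*n + z^2*(2*n + 16) + z*(-6*n^2 - 55*n - 56) + 24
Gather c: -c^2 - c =-c^2 - c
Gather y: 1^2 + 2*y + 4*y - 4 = 6*y - 3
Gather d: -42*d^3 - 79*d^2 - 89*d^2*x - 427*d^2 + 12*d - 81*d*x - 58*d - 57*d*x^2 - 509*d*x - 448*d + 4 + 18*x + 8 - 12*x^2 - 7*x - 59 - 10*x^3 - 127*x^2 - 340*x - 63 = -42*d^3 + d^2*(-89*x - 506) + d*(-57*x^2 - 590*x - 494) - 10*x^3 - 139*x^2 - 329*x - 110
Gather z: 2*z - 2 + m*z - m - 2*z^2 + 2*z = -m - 2*z^2 + z*(m + 4) - 2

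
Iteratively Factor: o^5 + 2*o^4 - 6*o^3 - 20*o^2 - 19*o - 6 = (o + 1)*(o^4 + o^3 - 7*o^2 - 13*o - 6) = (o + 1)^2*(o^3 - 7*o - 6) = (o - 3)*(o + 1)^2*(o^2 + 3*o + 2) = (o - 3)*(o + 1)^2*(o + 2)*(o + 1)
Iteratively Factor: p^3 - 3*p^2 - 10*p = (p + 2)*(p^2 - 5*p) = p*(p + 2)*(p - 5)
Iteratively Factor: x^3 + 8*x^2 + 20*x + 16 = (x + 4)*(x^2 + 4*x + 4) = (x + 2)*(x + 4)*(x + 2)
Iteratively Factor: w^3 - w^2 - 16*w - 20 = (w + 2)*(w^2 - 3*w - 10) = (w + 2)^2*(w - 5)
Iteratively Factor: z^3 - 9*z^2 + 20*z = (z - 4)*(z^2 - 5*z) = z*(z - 4)*(z - 5)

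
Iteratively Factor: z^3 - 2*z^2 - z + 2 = (z - 1)*(z^2 - z - 2) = (z - 1)*(z + 1)*(z - 2)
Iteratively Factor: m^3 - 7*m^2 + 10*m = (m)*(m^2 - 7*m + 10) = m*(m - 2)*(m - 5)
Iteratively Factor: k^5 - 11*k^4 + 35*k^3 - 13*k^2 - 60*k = (k)*(k^4 - 11*k^3 + 35*k^2 - 13*k - 60) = k*(k - 3)*(k^3 - 8*k^2 + 11*k + 20) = k*(k - 4)*(k - 3)*(k^2 - 4*k - 5) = k*(k - 4)*(k - 3)*(k + 1)*(k - 5)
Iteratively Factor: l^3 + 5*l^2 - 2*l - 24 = (l + 3)*(l^2 + 2*l - 8) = (l + 3)*(l + 4)*(l - 2)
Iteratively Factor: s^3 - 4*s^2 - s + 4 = (s - 4)*(s^2 - 1) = (s - 4)*(s - 1)*(s + 1)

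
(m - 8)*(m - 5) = m^2 - 13*m + 40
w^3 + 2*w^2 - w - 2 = (w - 1)*(w + 1)*(w + 2)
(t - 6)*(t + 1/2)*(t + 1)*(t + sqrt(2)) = t^4 - 9*t^3/2 + sqrt(2)*t^3 - 17*t^2/2 - 9*sqrt(2)*t^2/2 - 17*sqrt(2)*t/2 - 3*t - 3*sqrt(2)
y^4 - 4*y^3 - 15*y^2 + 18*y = y*(y - 6)*(y - 1)*(y + 3)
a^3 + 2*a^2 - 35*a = a*(a - 5)*(a + 7)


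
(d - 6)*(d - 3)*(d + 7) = d^3 - 2*d^2 - 45*d + 126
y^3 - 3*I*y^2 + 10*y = y*(y - 5*I)*(y + 2*I)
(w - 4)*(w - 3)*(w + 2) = w^3 - 5*w^2 - 2*w + 24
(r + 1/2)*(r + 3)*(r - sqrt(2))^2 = r^4 - 2*sqrt(2)*r^3 + 7*r^3/2 - 7*sqrt(2)*r^2 + 7*r^2/2 - 3*sqrt(2)*r + 7*r + 3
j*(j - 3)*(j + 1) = j^3 - 2*j^2 - 3*j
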